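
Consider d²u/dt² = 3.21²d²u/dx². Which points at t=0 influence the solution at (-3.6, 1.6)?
Domain of dependence: [-8.736, 1.536]. Signals travel at speed 3.21, so data within |x - -3.6| ≤ 3.21·1.6 = 5.136 can reach the point.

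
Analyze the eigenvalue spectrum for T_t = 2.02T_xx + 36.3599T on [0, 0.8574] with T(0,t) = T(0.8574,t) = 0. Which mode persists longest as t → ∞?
Eigenvalues: λₙ = 2.02n²π²/0.8574² - 36.3599.
First three modes:
  n=1: λ₁ = 2.02π²/0.8574² - 36.3599 ≈ -9.24
  n=2: λ₂ = 8.08π²/0.8574² - 36.3599 ≈ 72.119
  n=3: λ₃ = 18.18π²/0.8574² - 36.3599 ≈ 207.717
Since 2.02π²/0.8574² ≈ 27.12 < 36.3599, λ₁ < 0.
The n=1 mode grows fastest (−λₙ is largest for n=1) → dominates.
Asymptotic: T ~ c₁ sin(πx/0.8574) e^{9.24t} (exponential growth at rate −λ₁ ≈ 9.24).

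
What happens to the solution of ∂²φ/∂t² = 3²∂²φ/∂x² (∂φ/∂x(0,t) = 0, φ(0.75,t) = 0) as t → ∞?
φ oscillates (no decay). Energy is conserved; the solution oscillates indefinitely as standing waves.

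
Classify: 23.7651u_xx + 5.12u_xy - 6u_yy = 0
Hyperbolic (discriminant = 596.5768).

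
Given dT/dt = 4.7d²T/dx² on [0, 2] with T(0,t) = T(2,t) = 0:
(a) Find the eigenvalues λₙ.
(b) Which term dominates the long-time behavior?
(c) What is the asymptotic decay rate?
Eigenvalues: λₙ = 4.7n²π²/2².
First three modes:
  n=1: λ₁ = 4.7π²/2² ≈ 11.597
  n=2: λ₂ = 18.8π²/2² ≈ 46.387 (4× faster decay)
  n=3: λ₃ = 42.3π²/2² ≈ 104.371 (9× faster decay)
As t → ∞, higher modes decay exponentially faster. The n=1 mode dominates: T ~ c₁ sin(πx/2) e^{-λ₁t}.
Decay rate: λ₁ = 4.7π²/2² ≈ 11.597.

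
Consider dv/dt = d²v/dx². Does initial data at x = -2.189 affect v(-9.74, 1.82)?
Yes, for any finite x. The heat equation has infinite propagation speed, so all initial data affects all points at any t > 0.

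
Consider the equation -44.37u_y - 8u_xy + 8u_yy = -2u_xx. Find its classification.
Rewriting in standard form: 2u_xx - 8u_xy + 8u_yy - 44.37u_y = 0. Parabolic. (A = 2, B = -8, C = 8 gives B² - 4AC = 0.)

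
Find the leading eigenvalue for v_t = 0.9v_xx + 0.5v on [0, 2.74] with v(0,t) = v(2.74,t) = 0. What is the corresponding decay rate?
Eigenvalues: λₙ = 0.9n²π²/2.74² - 0.5.
First three modes:
  n=1: λ₁ = 0.9π²/2.74² - 0.5 ≈ 0.683
  n=2: λ₂ = 3.6π²/2.74² - 0.5 ≈ 4.233
  n=3: λ₃ = 8.1π²/2.74² - 0.5 ≈ 10.148
Since 0.9π²/2.74² ≈ 1.183 > 0.5, all λₙ > 0.
The n=1 mode decays slowest → dominates as t → ∞.
Asymptotic: v ~ c₁ sin(πx/2.74) e^{-λ₁t} with decay rate λ₁ ≈ 0.683.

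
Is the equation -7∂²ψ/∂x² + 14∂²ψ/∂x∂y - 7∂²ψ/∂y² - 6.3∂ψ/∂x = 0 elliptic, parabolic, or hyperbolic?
Computing B² - 4AC with A = -7, B = 14, C = -7: discriminant = 0 (zero). Answer: parabolic.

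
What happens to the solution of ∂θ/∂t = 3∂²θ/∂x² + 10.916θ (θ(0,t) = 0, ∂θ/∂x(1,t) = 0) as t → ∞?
θ grows unboundedly. Reaction dominates diffusion (r=10.916 > κπ²/(4L²)≈7.4); solution grows exponentially.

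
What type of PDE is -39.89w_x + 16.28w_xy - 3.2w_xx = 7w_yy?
Rewriting in standard form: -3.2w_xx + 16.28w_xy - 7w_yy - 39.89w_x = 0. With A = -3.2, B = 16.28, C = -7, the discriminant is 175.4384. This is a hyperbolic PDE.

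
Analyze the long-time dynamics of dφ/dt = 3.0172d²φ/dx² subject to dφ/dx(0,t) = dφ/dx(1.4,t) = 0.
Long-time behavior: φ → constant (steady state). Heat is conserved (no flux at boundaries); solution approaches the spatial average.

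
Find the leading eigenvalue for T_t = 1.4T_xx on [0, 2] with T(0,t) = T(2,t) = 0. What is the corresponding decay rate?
Eigenvalues: λₙ = 1.4n²π²/2².
First three modes:
  n=1: λ₁ = 1.4π²/2² ≈ 3.454
  n=2: λ₂ = 5.6π²/2² ≈ 13.817 (4× faster decay)
  n=3: λ₃ = 12.6π²/2² ≈ 31.089 (9× faster decay)
As t → ∞, higher modes decay exponentially faster. The n=1 mode dominates: T ~ c₁ sin(πx/2) e^{-λ₁t}.
Decay rate: λ₁ = 1.4π²/2² ≈ 3.454.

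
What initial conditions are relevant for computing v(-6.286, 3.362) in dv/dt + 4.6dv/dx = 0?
A single point: x = -21.7512. The characteristic through (-6.286, 3.362) is x - 4.6t = const, so x = -6.286 - 4.6·3.362 = -21.7512.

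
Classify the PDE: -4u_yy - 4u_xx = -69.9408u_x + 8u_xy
Rewriting in standard form: -4u_xx - 8u_xy - 4u_yy + 69.9408u_x = 0. A = -4, B = -8, C = -4. Discriminant B² - 4AC = 0. Since 0 = 0, parabolic.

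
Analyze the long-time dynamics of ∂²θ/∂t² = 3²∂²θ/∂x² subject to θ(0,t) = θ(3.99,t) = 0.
Long-time behavior: θ oscillates (no decay). Energy is conserved; the solution oscillates indefinitely as standing waves.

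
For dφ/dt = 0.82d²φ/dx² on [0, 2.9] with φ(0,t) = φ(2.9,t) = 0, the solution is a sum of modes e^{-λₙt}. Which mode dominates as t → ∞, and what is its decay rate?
Eigenvalues: λₙ = 0.82n²π²/2.9².
First three modes:
  n=1: λ₁ = 0.82π²/2.9² ≈ 0.962
  n=2: λ₂ = 3.28π²/2.9² ≈ 3.849 (4× faster decay)
  n=3: λ₃ = 7.38π²/2.9² ≈ 8.661 (9× faster decay)
As t → ∞, higher modes decay exponentially faster. The n=1 mode dominates: φ ~ c₁ sin(πx/2.9) e^{-λ₁t}.
Decay rate: λ₁ = 0.82π²/2.9² ≈ 0.962.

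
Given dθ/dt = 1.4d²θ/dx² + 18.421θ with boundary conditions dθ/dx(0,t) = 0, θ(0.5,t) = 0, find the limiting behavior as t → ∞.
θ grows unboundedly. Reaction dominates diffusion (r=18.421 > κπ²/(4L²)≈13.82); solution grows exponentially.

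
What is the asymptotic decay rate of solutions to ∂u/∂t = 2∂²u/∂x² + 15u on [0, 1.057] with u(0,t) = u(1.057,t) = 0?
Eigenvalues: λₙ = 2n²π²/1.057² - 15.
First three modes:
  n=1: λ₁ = 2π²/1.057² - 15 ≈ 2.668
  n=2: λ₂ = 8π²/1.057² - 15 ≈ 55.671
  n=3: λ₃ = 18π²/1.057² - 15 ≈ 144.009
Since 2π²/1.057² ≈ 17.668 > 15, all λₙ > 0.
The n=1 mode decays slowest → dominates as t → ∞.
Asymptotic: u ~ c₁ sin(πx/1.057) e^{-λ₁t} with decay rate λ₁ ≈ 2.668.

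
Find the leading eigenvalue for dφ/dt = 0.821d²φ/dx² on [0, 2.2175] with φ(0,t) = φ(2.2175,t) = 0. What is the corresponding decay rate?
Eigenvalues: λₙ = 0.821n²π²/2.2175².
First three modes:
  n=1: λ₁ = 0.821π²/2.2175² ≈ 1.648
  n=2: λ₂ = 3.284π²/2.2175² ≈ 6.591 (4× faster decay)
  n=3: λ₃ = 7.389π²/2.2175² ≈ 14.831 (9× faster decay)
As t → ∞, higher modes decay exponentially faster. The n=1 mode dominates: φ ~ c₁ sin(πx/2.2175) e^{-λ₁t}.
Decay rate: λ₁ = 0.821π²/2.2175² ≈ 1.648.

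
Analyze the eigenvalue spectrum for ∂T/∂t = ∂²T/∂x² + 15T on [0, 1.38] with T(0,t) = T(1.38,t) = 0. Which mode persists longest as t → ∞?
Eigenvalues: λₙ = n²π²/1.38² - 15.
First three modes:
  n=1: λ₁ = π²/1.38² - 15 ≈ -9.817
  n=2: λ₂ = 4π²/1.38² - 15 ≈ 5.73
  n=3: λ₃ = 9π²/1.38² - 15 ≈ 31.643
Since π²/1.38² ≈ 5.183 < 15, λ₁ < 0.
The n=1 mode grows fastest (−λₙ is largest for n=1) → dominates.
Asymptotic: T ~ c₁ sin(πx/1.38) e^{9.817t} (exponential growth at rate −λ₁ ≈ 9.817).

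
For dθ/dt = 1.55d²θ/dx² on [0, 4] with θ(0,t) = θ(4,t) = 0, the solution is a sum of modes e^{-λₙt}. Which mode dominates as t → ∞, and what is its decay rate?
Eigenvalues: λₙ = 1.55n²π²/4².
First three modes:
  n=1: λ₁ = 1.55π²/4² ≈ 0.956
  n=2: λ₂ = 6.2π²/4² ≈ 3.824 (4× faster decay)
  n=3: λ₃ = 13.95π²/4² ≈ 8.605 (9× faster decay)
As t → ∞, higher modes decay exponentially faster. The n=1 mode dominates: θ ~ c₁ sin(πx/4) e^{-λ₁t}.
Decay rate: λ₁ = 1.55π²/4² ≈ 0.956.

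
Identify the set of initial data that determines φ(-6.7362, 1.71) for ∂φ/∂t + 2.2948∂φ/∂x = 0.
A single point: x = -10.660308. The characteristic through (-6.7362, 1.71) is x - 2.2948t = const, so x = -6.7362 - 2.2948·1.71 = -10.660308.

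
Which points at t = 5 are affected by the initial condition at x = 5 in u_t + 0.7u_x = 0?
At x = 8.5. The characteristic carries data from (5, 0) to (8.5, 5).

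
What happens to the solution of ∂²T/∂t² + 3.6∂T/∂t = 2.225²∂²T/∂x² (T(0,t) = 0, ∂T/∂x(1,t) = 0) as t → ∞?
T → 0. Damping (γ=3.6) dissipates energy; oscillations decay exponentially.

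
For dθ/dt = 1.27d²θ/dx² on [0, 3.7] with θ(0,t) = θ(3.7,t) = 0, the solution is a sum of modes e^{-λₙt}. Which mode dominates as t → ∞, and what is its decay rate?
Eigenvalues: λₙ = 1.27n²π²/3.7².
First three modes:
  n=1: λ₁ = 1.27π²/3.7² ≈ 0.916
  n=2: λ₂ = 5.08π²/3.7² ≈ 3.662 (4× faster decay)
  n=3: λ₃ = 11.43π²/3.7² ≈ 8.24 (9× faster decay)
As t → ∞, higher modes decay exponentially faster. The n=1 mode dominates: θ ~ c₁ sin(πx/3.7) e^{-λ₁t}.
Decay rate: λ₁ = 1.27π²/3.7² ≈ 0.916.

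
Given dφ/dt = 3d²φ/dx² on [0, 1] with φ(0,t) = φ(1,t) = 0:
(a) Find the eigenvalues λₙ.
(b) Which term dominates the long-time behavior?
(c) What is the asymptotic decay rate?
Eigenvalues: λₙ = 3n²π².
First three modes:
  n=1: λ₁ = 3π² ≈ 29.609
  n=2: λ₂ = 12π² ≈ 118.435 (4× faster decay)
  n=3: λ₃ = 27π² ≈ 266.479 (9× faster decay)
As t → ∞, higher modes decay exponentially faster. The n=1 mode dominates: φ ~ c₁ sin(πx) e^{-λ₁t}.
Decay rate: λ₁ = 3π² ≈ 29.609.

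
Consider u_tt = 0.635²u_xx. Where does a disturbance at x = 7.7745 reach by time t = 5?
Domain of influence: [4.5995, 10.9495]. Data at x = 7.7745 spreads outward at speed 0.635.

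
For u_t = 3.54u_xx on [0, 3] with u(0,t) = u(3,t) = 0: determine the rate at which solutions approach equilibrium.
Eigenvalues: λₙ = 3.54n²π²/3².
First three modes:
  n=1: λ₁ = 3.54π²/3² ≈ 3.882
  n=2: λ₂ = 14.16π²/3² ≈ 15.528 (4× faster decay)
  n=3: λ₃ = 31.86π²/3² ≈ 34.938 (9× faster decay)
As t → ∞, higher modes decay exponentially faster. The n=1 mode dominates: u ~ c₁ sin(πx/3) e^{-λ₁t}.
Decay rate: λ₁ = 3.54π²/3² ≈ 3.882.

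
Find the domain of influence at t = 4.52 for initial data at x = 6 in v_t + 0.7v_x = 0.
At x = 9.164. The characteristic carries data from (6, 0) to (9.164, 4.52).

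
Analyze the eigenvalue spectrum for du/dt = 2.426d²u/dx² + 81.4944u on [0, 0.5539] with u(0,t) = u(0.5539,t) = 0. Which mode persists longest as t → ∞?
Eigenvalues: λₙ = 2.426n²π²/0.5539² - 81.4944.
First three modes:
  n=1: λ₁ = 2.426π²/0.5539² - 81.4944 ≈ -3.453
  n=2: λ₂ = 9.704π²/0.5539² - 81.4944 ≈ 230.673
  n=3: λ₃ = 21.834π²/0.5539² - 81.4944 ≈ 620.883
Since 2.426π²/0.5539² ≈ 78.042 < 81.4944, λ₁ < 0.
The n=1 mode grows fastest (−λₙ is largest for n=1) → dominates.
Asymptotic: u ~ c₁ sin(πx/0.5539) e^{3.453t} (exponential growth at rate −λ₁ ≈ 3.453).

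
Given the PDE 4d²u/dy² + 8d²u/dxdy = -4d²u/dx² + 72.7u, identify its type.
Rewriting in standard form: 4d²u/dx² + 8d²u/dxdy + 4d²u/dy² - 72.7u = 0. The second-order coefficients are A = 4, B = 8, C = 4. Since B² - 4AC = 0 = 0, this is a parabolic PDE.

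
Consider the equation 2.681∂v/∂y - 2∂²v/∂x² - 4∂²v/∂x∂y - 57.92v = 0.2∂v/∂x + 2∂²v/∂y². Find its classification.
Rewriting in standard form: -2∂²v/∂x² - 4∂²v/∂x∂y - 2∂²v/∂y² - 0.2∂v/∂x + 2.681∂v/∂y - 57.92v = 0. Parabolic. (A = -2, B = -4, C = -2 gives B² - 4AC = 0.)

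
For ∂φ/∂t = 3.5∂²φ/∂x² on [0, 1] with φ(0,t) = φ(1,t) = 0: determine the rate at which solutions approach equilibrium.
Eigenvalues: λₙ = 3.5n²π².
First three modes:
  n=1: λ₁ = 3.5π² ≈ 34.544
  n=2: λ₂ = 14π² ≈ 138.174 (4× faster decay)
  n=3: λ₃ = 31.5π² ≈ 310.893 (9× faster decay)
As t → ∞, higher modes decay exponentially faster. The n=1 mode dominates: φ ~ c₁ sin(πx) e^{-λ₁t}.
Decay rate: λ₁ = 3.5π² ≈ 34.544.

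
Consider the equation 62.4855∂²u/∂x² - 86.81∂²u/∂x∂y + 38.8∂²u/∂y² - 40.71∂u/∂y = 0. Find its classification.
Elliptic. (A = 62.4855, B = -86.81, C = 38.8 gives B² - 4AC = -2161.7735.)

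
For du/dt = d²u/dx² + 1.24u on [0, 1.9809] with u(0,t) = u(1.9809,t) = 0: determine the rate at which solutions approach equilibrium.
Eigenvalues: λₙ = n²π²/1.9809² - 1.24.
First three modes:
  n=1: λ₁ = π²/1.9809² - 1.24 ≈ 1.275
  n=2: λ₂ = 4π²/1.9809² - 1.24 ≈ 8.821
  n=3: λ₃ = 9π²/1.9809² - 1.24 ≈ 21.397
Since π²/1.9809² ≈ 2.515 > 1.24, all λₙ > 0.
The n=1 mode decays slowest → dominates as t → ∞.
Asymptotic: u ~ c₁ sin(πx/1.9809) e^{-λ₁t} with decay rate λ₁ ≈ 1.275.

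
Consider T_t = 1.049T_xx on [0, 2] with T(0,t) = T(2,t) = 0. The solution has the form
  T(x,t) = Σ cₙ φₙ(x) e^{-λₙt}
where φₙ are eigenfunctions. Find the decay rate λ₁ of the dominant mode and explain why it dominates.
Eigenvalues: λₙ = 1.049n²π²/2².
First three modes:
  n=1: λ₁ = 1.049π²/2² ≈ 2.588
  n=2: λ₂ = 4.196π²/2² ≈ 10.353 (4× faster decay)
  n=3: λ₃ = 9.441π²/2² ≈ 23.295 (9× faster decay)
As t → ∞, higher modes decay exponentially faster. The n=1 mode dominates: T ~ c₁ sin(πx/2) e^{-λ₁t}.
Decay rate: λ₁ = 1.049π²/2² ≈ 2.588.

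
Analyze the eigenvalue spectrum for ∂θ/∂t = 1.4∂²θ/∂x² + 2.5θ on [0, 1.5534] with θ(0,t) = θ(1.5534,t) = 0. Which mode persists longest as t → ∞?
Eigenvalues: λₙ = 1.4n²π²/1.5534² - 2.5.
First three modes:
  n=1: λ₁ = 1.4π²/1.5534² - 2.5 ≈ 3.226
  n=2: λ₂ = 5.6π²/1.5534² - 2.5 ≈ 20.405
  n=3: λ₃ = 12.6π²/1.5534² - 2.5 ≈ 49.035
Since 1.4π²/1.5534² ≈ 5.726 > 2.5, all λₙ > 0.
The n=1 mode decays slowest → dominates as t → ∞.
Asymptotic: θ ~ c₁ sin(πx/1.5534) e^{-λ₁t} with decay rate λ₁ ≈ 3.226.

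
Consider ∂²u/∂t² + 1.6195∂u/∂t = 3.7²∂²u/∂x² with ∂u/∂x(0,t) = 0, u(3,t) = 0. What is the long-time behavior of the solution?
As t → ∞, u → 0. Damping (γ=1.6195) dissipates energy; oscillations decay exponentially.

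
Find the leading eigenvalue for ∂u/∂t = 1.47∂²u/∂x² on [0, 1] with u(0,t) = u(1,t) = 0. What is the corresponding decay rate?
Eigenvalues: λₙ = 1.47n²π².
First three modes:
  n=1: λ₁ = 1.47π² ≈ 14.508
  n=2: λ₂ = 5.88π² ≈ 58.033 (4× faster decay)
  n=3: λ₃ = 13.23π² ≈ 130.575 (9× faster decay)
As t → ∞, higher modes decay exponentially faster. The n=1 mode dominates: u ~ c₁ sin(πx) e^{-λ₁t}.
Decay rate: λ₁ = 1.47π² ≈ 14.508.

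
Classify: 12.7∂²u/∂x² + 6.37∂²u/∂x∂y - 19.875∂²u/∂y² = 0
Hyperbolic (discriminant = 1050.2269).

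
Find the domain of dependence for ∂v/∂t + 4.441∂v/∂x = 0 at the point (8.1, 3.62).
A single point: x = -7.97642. The characteristic through (8.1, 3.62) is x - 4.441t = const, so x = 8.1 - 4.441·3.62 = -7.97642.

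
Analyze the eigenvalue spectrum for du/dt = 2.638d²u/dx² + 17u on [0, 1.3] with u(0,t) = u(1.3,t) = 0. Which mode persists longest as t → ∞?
Eigenvalues: λₙ = 2.638n²π²/1.3² - 17.
First three modes:
  n=1: λ₁ = 2.638π²/1.3² - 17 ≈ -1.594
  n=2: λ₂ = 10.552π²/1.3² - 17 ≈ 44.624
  n=3: λ₃ = 23.742π²/1.3² - 17 ≈ 121.653
Since 2.638π²/1.3² ≈ 15.406 < 17, λ₁ < 0.
The n=1 mode grows fastest (−λₙ is largest for n=1) → dominates.
Asymptotic: u ~ c₁ sin(πx/1.3) e^{1.594t} (exponential growth at rate −λ₁ ≈ 1.594).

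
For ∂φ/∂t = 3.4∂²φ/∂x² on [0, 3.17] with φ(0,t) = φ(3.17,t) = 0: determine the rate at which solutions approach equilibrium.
Eigenvalues: λₙ = 3.4n²π²/3.17².
First three modes:
  n=1: λ₁ = 3.4π²/3.17² ≈ 3.339
  n=2: λ₂ = 13.6π²/3.17² ≈ 13.357 (4× faster decay)
  n=3: λ₃ = 30.6π²/3.17² ≈ 30.054 (9× faster decay)
As t → ∞, higher modes decay exponentially faster. The n=1 mode dominates: φ ~ c₁ sin(πx/3.17) e^{-λ₁t}.
Decay rate: λ₁ = 3.4π²/3.17² ≈ 3.339.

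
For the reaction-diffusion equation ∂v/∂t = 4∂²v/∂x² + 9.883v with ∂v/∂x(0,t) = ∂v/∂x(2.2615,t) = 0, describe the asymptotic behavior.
v grows unboundedly. With Neumann BCs the constant mode has diffusion eigenvalue 0, so any r > 0 makes it grow like e^(9.883t); solution grows exponentially.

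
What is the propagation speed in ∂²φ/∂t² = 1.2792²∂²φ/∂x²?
Speed = 1.2792. Information travels along characteristics x = x₀ ± 1.2792t.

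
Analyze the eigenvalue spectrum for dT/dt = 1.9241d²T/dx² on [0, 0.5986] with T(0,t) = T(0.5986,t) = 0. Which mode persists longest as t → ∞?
Eigenvalues: λₙ = 1.9241n²π²/0.5986².
First three modes:
  n=1: λ₁ = 1.9241π²/0.5986² ≈ 52.997
  n=2: λ₂ = 7.6964π²/0.5986² ≈ 211.989 (4× faster decay)
  n=3: λ₃ = 17.3169π²/0.5986² ≈ 476.976 (9× faster decay)
As t → ∞, higher modes decay exponentially faster. The n=1 mode dominates: T ~ c₁ sin(πx/0.5986) e^{-λ₁t}.
Decay rate: λ₁ = 1.9241π²/0.5986² ≈ 52.997.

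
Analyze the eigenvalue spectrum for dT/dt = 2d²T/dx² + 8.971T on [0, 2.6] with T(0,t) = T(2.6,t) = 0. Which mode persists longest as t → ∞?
Eigenvalues: λₙ = 2n²π²/2.6² - 8.971.
First three modes:
  n=1: λ₁ = 2π²/2.6² - 8.971 ≈ -6.051
  n=2: λ₂ = 8π²/2.6² - 8.971 ≈ 2.709
  n=3: λ₃ = 18π²/2.6² - 8.971 ≈ 17.309
Since 2π²/2.6² ≈ 2.92 < 8.971, λ₁ < 0.
The n=1 mode grows fastest (−λₙ is largest for n=1) → dominates.
Asymptotic: T ~ c₁ sin(πx/2.6) e^{6.051t} (exponential growth at rate −λ₁ ≈ 6.051).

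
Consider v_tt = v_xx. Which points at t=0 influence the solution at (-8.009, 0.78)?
Domain of dependence: [-8.789, -7.229]. Signals travel at speed 1, so data within |x - -8.009| ≤ 1·0.78 = 0.78 can reach the point.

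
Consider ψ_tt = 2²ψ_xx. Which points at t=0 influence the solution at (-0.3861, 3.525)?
Domain of dependence: [-7.4361, 6.6639]. Signals travel at speed 2, so data within |x - -0.3861| ≤ 2·3.525 = 7.05 can reach the point.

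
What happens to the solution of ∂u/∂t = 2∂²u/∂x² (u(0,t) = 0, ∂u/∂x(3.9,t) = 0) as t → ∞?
u → 0. Heat escapes through the Dirichlet boundary.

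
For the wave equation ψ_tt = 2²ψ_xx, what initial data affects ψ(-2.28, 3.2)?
Domain of dependence: [-8.68, 4.12]. Signals travel at speed 2, so data within |x - -2.28| ≤ 2·3.2 = 6.4 can reach the point.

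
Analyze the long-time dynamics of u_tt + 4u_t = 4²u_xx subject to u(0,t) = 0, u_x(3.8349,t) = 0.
Long-time behavior: u → 0. Damping (γ=4) dissipates energy; oscillations decay exponentially.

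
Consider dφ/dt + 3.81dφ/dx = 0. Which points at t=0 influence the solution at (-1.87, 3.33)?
A single point: x = -14.5573. The characteristic through (-1.87, 3.33) is x - 3.81t = const, so x = -1.87 - 3.81·3.33 = -14.5573.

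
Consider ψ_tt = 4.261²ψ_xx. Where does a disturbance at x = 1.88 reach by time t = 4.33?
Domain of influence: [-16.57013, 20.33013]. Data at x = 1.88 spreads outward at speed 4.261.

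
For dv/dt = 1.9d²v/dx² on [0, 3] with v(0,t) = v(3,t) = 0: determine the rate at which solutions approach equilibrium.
Eigenvalues: λₙ = 1.9n²π²/3².
First three modes:
  n=1: λ₁ = 1.9π²/3² ≈ 2.084
  n=2: λ₂ = 7.6π²/3² ≈ 8.334 (4× faster decay)
  n=3: λ₃ = 17.1π²/3² ≈ 18.752 (9× faster decay)
As t → ∞, higher modes decay exponentially faster. The n=1 mode dominates: v ~ c₁ sin(πx/3) e^{-λ₁t}.
Decay rate: λ₁ = 1.9π²/3² ≈ 2.084.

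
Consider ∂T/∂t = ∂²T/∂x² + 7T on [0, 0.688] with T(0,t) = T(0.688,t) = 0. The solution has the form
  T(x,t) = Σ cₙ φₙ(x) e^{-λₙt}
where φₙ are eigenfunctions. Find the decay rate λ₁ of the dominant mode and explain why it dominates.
Eigenvalues: λₙ = n²π²/0.688² - 7.
First three modes:
  n=1: λ₁ = π²/0.688² - 7 ≈ 13.851
  n=2: λ₂ = 4π²/0.688² - 7 ≈ 76.403
  n=3: λ₃ = 9π²/0.688² - 7 ≈ 180.657
Since π²/0.688² ≈ 20.851 > 7, all λₙ > 0.
The n=1 mode decays slowest → dominates as t → ∞.
Asymptotic: T ~ c₁ sin(πx/0.688) e^{-λ₁t} with decay rate λ₁ ≈ 13.851.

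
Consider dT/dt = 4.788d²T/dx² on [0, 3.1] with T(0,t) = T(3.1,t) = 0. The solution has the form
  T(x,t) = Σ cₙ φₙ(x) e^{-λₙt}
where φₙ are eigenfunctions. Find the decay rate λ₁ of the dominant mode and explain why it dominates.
Eigenvalues: λₙ = 4.788n²π²/3.1².
First three modes:
  n=1: λ₁ = 4.788π²/3.1² ≈ 4.917
  n=2: λ₂ = 19.152π²/3.1² ≈ 19.669 (4× faster decay)
  n=3: λ₃ = 43.092π²/3.1² ≈ 44.256 (9× faster decay)
As t → ∞, higher modes decay exponentially faster. The n=1 mode dominates: T ~ c₁ sin(πx/3.1) e^{-λ₁t}.
Decay rate: λ₁ = 4.788π²/3.1² ≈ 4.917.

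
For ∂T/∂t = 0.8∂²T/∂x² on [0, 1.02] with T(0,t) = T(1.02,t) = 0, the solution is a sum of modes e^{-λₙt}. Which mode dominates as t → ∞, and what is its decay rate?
Eigenvalues: λₙ = 0.8n²π²/1.02².
First three modes:
  n=1: λ₁ = 0.8π²/1.02² ≈ 7.589
  n=2: λ₂ = 3.2π²/1.02² ≈ 30.356 (4× faster decay)
  n=3: λ₃ = 7.2π²/1.02² ≈ 68.302 (9× faster decay)
As t → ∞, higher modes decay exponentially faster. The n=1 mode dominates: T ~ c₁ sin(πx/1.02) e^{-λ₁t}.
Decay rate: λ₁ = 0.8π²/1.02² ≈ 7.589.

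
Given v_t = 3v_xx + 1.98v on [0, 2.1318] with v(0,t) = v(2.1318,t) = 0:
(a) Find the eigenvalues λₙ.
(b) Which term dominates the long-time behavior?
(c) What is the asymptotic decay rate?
Eigenvalues: λₙ = 3n²π²/2.1318² - 1.98.
First three modes:
  n=1: λ₁ = 3π²/2.1318² - 1.98 ≈ 4.535
  n=2: λ₂ = 12π²/2.1318² - 1.98 ≈ 24.081
  n=3: λ₃ = 27π²/2.1318² - 1.98 ≈ 56.657
Since 3π²/2.1318² ≈ 6.515 > 1.98, all λₙ > 0.
The n=1 mode decays slowest → dominates as t → ∞.
Asymptotic: v ~ c₁ sin(πx/2.1318) e^{-λ₁t} with decay rate λ₁ ≈ 4.535.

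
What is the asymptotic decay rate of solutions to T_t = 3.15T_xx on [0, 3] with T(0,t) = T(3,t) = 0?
Eigenvalues: λₙ = 3.15n²π²/3².
First three modes:
  n=1: λ₁ = 3.15π²/3² ≈ 3.454
  n=2: λ₂ = 12.6π²/3² ≈ 13.817 (4× faster decay)
  n=3: λ₃ = 28.35π²/3² ≈ 31.089 (9× faster decay)
As t → ∞, higher modes decay exponentially faster. The n=1 mode dominates: T ~ c₁ sin(πx/3) e^{-λ₁t}.
Decay rate: λ₁ = 3.15π²/3² ≈ 3.454.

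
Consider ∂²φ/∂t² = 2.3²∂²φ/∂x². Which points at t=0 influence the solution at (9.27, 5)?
Domain of dependence: [-2.23, 20.77]. Signals travel at speed 2.3, so data within |x - 9.27| ≤ 2.3·5 = 11.5 can reach the point.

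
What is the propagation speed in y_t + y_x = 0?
Speed = 1. Information travels along x - 1t = const (rightward).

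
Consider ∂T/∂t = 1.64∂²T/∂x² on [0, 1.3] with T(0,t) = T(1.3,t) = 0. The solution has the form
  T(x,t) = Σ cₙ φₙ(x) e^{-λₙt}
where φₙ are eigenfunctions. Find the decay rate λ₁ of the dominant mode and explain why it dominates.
Eigenvalues: λₙ = 1.64n²π²/1.3².
First three modes:
  n=1: λ₁ = 1.64π²/1.3² ≈ 9.578
  n=2: λ₂ = 6.56π²/1.3² ≈ 38.31 (4× faster decay)
  n=3: λ₃ = 14.76π²/1.3² ≈ 86.198 (9× faster decay)
As t → ∞, higher modes decay exponentially faster. The n=1 mode dominates: T ~ c₁ sin(πx/1.3) e^{-λ₁t}.
Decay rate: λ₁ = 1.64π²/1.3² ≈ 9.578.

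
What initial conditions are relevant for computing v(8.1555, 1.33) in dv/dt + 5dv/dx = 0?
A single point: x = 1.5055. The characteristic through (8.1555, 1.33) is x - 5t = const, so x = 8.1555 - 5·1.33 = 1.5055.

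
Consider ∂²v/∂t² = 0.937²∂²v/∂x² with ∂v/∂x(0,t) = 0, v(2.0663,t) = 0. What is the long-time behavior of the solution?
As t → ∞, v oscillates (no decay). Energy is conserved; the solution oscillates indefinitely as standing waves.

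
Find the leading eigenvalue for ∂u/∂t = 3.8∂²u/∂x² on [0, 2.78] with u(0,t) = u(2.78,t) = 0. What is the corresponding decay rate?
Eigenvalues: λₙ = 3.8n²π²/2.78².
First three modes:
  n=1: λ₁ = 3.8π²/2.78² ≈ 4.853
  n=2: λ₂ = 15.2π²/2.78² ≈ 19.411 (4× faster decay)
  n=3: λ₃ = 34.2π²/2.78² ≈ 43.675 (9× faster decay)
As t → ∞, higher modes decay exponentially faster. The n=1 mode dominates: u ~ c₁ sin(πx/2.78) e^{-λ₁t}.
Decay rate: λ₁ = 3.8π²/2.78² ≈ 4.853.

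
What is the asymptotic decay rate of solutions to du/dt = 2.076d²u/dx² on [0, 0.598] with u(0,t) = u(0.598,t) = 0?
Eigenvalues: λₙ = 2.076n²π²/0.598².
First three modes:
  n=1: λ₁ = 2.076π²/0.598² ≈ 57.296
  n=2: λ₂ = 8.304π²/0.598² ≈ 229.184 (4× faster decay)
  n=3: λ₃ = 18.684π²/0.598² ≈ 515.665 (9× faster decay)
As t → ∞, higher modes decay exponentially faster. The n=1 mode dominates: u ~ c₁ sin(πx/0.598) e^{-λ₁t}.
Decay rate: λ₁ = 2.076π²/0.598² ≈ 57.296.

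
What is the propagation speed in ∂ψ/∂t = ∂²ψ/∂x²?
Infinite. The heat equation is parabolic, not hyperbolic, so disturbances propagate instantly.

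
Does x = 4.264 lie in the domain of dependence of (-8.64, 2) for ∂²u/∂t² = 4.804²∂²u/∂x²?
No. The domain of dependence is [-18.248, 0.968], and 4.264 is outside this interval.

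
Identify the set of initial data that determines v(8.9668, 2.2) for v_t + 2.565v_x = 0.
A single point: x = 3.3238. The characteristic through (8.9668, 2.2) is x - 2.565t = const, so x = 8.9668 - 2.565·2.2 = 3.3238.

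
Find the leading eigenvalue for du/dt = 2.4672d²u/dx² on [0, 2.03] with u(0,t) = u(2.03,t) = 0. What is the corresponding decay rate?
Eigenvalues: λₙ = 2.4672n²π²/2.03².
First three modes:
  n=1: λ₁ = 2.4672π²/2.03² ≈ 5.909
  n=2: λ₂ = 9.8688π²/2.03² ≈ 23.636 (4× faster decay)
  n=3: λ₃ = 22.2048π²/2.03² ≈ 53.181 (9× faster decay)
As t → ∞, higher modes decay exponentially faster. The n=1 mode dominates: u ~ c₁ sin(πx/2.03) e^{-λ₁t}.
Decay rate: λ₁ = 2.4672π²/2.03² ≈ 5.909.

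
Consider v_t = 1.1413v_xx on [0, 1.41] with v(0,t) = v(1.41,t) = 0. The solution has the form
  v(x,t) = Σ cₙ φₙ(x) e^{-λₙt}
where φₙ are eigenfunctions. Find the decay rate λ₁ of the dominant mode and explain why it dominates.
Eigenvalues: λₙ = 1.1413n²π²/1.41².
First three modes:
  n=1: λ₁ = 1.1413π²/1.41² ≈ 5.666
  n=2: λ₂ = 4.5652π²/1.41² ≈ 22.663 (4× faster decay)
  n=3: λ₃ = 10.2717π²/1.41² ≈ 50.992 (9× faster decay)
As t → ∞, higher modes decay exponentially faster. The n=1 mode dominates: v ~ c₁ sin(πx/1.41) e^{-λ₁t}.
Decay rate: λ₁ = 1.1413π²/1.41² ≈ 5.666.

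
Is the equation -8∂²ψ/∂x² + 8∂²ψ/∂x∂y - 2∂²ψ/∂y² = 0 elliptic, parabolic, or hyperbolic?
Computing B² - 4AC with A = -8, B = 8, C = -2: discriminant = 0 (zero). Answer: parabolic.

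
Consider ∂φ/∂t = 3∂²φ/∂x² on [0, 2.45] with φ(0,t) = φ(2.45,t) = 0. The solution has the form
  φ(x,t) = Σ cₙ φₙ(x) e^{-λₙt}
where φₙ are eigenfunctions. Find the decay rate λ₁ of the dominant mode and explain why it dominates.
Eigenvalues: λₙ = 3n²π²/2.45².
First three modes:
  n=1: λ₁ = 3π²/2.45² ≈ 4.933
  n=2: λ₂ = 12π²/2.45² ≈ 19.731 (4× faster decay)
  n=3: λ₃ = 27π²/2.45² ≈ 44.395 (9× faster decay)
As t → ∞, higher modes decay exponentially faster. The n=1 mode dominates: φ ~ c₁ sin(πx/2.45) e^{-λ₁t}.
Decay rate: λ₁ = 3π²/2.45² ≈ 4.933.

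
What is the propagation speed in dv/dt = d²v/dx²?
Infinite. The heat equation is parabolic, not hyperbolic, so disturbances propagate instantly.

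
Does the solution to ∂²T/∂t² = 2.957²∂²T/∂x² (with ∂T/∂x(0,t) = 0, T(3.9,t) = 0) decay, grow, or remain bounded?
T oscillates (no decay). Energy is conserved; the solution oscillates indefinitely as standing waves.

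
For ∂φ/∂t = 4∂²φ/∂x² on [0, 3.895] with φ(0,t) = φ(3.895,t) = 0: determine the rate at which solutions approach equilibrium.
Eigenvalues: λₙ = 4n²π²/3.895².
First three modes:
  n=1: λ₁ = 4π²/3.895² ≈ 2.602
  n=2: λ₂ = 16π²/3.895² ≈ 10.409 (4× faster decay)
  n=3: λ₃ = 36π²/3.895² ≈ 23.42 (9× faster decay)
As t → ∞, higher modes decay exponentially faster. The n=1 mode dominates: φ ~ c₁ sin(πx/3.895) e^{-λ₁t}.
Decay rate: λ₁ = 4π²/3.895² ≈ 2.602.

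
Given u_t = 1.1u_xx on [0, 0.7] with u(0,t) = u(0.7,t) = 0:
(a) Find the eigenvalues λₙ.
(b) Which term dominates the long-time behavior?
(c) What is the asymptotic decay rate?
Eigenvalues: λₙ = 1.1n²π²/0.7².
First three modes:
  n=1: λ₁ = 1.1π²/0.7² ≈ 22.156
  n=2: λ₂ = 4.4π²/0.7² ≈ 88.625 (4× faster decay)
  n=3: λ₃ = 9.9π²/0.7² ≈ 199.406 (9× faster decay)
As t → ∞, higher modes decay exponentially faster. The n=1 mode dominates: u ~ c₁ sin(πx/0.7) e^{-λ₁t}.
Decay rate: λ₁ = 1.1π²/0.7² ≈ 22.156.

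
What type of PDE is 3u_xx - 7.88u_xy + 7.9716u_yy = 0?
With A = 3, B = -7.88, C = 7.9716, the discriminant is -33.5648. This is an elliptic PDE.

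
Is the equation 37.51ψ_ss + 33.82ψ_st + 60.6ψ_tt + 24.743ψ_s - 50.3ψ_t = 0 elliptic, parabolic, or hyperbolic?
Computing B² - 4AC with A = 37.51, B = 33.82, C = 60.6: discriminant = -7948.6316 (negative). Answer: elliptic.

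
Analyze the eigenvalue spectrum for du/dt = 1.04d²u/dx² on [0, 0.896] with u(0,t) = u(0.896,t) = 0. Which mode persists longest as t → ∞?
Eigenvalues: λₙ = 1.04n²π²/0.896².
First three modes:
  n=1: λ₁ = 1.04π²/0.896² ≈ 12.785
  n=2: λ₂ = 4.16π²/0.896² ≈ 51.142 (4× faster decay)
  n=3: λ₃ = 9.36π²/0.896² ≈ 115.069 (9× faster decay)
As t → ∞, higher modes decay exponentially faster. The n=1 mode dominates: u ~ c₁ sin(πx/0.896) e^{-λ₁t}.
Decay rate: λ₁ = 1.04π²/0.896² ≈ 12.785.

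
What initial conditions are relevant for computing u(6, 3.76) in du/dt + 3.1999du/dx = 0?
A single point: x = -6.031624. The characteristic through (6, 3.76) is x - 3.1999t = const, so x = 6 - 3.1999·3.76 = -6.031624.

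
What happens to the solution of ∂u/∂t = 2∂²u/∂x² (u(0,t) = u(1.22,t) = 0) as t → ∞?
u → 0. Heat diffuses out through both boundaries.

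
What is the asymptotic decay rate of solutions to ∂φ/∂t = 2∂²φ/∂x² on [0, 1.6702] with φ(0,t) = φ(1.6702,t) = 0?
Eigenvalues: λₙ = 2n²π²/1.6702².
First three modes:
  n=1: λ₁ = 2π²/1.6702² ≈ 7.076
  n=2: λ₂ = 8π²/1.6702² ≈ 28.304 (4× faster decay)
  n=3: λ₃ = 18π²/1.6702² ≈ 63.685 (9× faster decay)
As t → ∞, higher modes decay exponentially faster. The n=1 mode dominates: φ ~ c₁ sin(πx/1.6702) e^{-λ₁t}.
Decay rate: λ₁ = 2π²/1.6702² ≈ 7.076.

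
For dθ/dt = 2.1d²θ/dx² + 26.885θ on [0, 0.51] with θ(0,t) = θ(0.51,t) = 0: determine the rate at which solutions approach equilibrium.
Eigenvalues: λₙ = 2.1n²π²/0.51² - 26.885.
First three modes:
  n=1: λ₁ = 2.1π²/0.51² - 26.885 ≈ 52.8
  n=2: λ₂ = 8.4π²/0.51² - 26.885 ≈ 291.857
  n=3: λ₃ = 18.9π²/0.51² - 26.885 ≈ 690.283
Since 2.1π²/0.51² ≈ 79.685 > 26.885, all λₙ > 0.
The n=1 mode decays slowest → dominates as t → ∞.
Asymptotic: θ ~ c₁ sin(πx/0.51) e^{-λ₁t} with decay rate λ₁ ≈ 52.8.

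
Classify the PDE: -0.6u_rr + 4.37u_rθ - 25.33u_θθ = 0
A = -0.6, B = 4.37, C = -25.33. Discriminant B² - 4AC = -41.6951. Since -41.6951 < 0, elliptic.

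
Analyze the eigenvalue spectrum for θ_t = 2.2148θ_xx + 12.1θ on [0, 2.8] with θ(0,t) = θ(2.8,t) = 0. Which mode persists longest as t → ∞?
Eigenvalues: λₙ = 2.2148n²π²/2.8² - 12.1.
First three modes:
  n=1: λ₁ = 2.2148π²/2.8² - 12.1 ≈ -9.312
  n=2: λ₂ = 8.8592π²/2.8² - 12.1 ≈ -0.947
  n=3: λ₃ = 19.9332π²/2.8² - 12.1 ≈ 12.993
Since 2.2148π²/2.8² ≈ 2.788 < 12.1, λ₁ < 0.
The n=1 mode grows fastest (−λₙ is largest for n=1) → dominates.
Asymptotic: θ ~ c₁ sin(πx/2.8) e^{9.312t} (exponential growth at rate −λ₁ ≈ 9.312).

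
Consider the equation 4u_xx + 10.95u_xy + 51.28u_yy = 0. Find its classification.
Elliptic. (A = 4, B = 10.95, C = 51.28 gives B² - 4AC = -700.5775.)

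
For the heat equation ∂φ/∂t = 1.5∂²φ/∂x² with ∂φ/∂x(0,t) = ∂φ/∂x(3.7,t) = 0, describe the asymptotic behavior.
φ → constant (steady state). Heat is conserved (no flux at boundaries); solution approaches the spatial average.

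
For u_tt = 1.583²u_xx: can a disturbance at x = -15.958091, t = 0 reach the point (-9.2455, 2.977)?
No. The domain of dependence is [-13.958091, -4.532909], and -15.958091 is outside this interval.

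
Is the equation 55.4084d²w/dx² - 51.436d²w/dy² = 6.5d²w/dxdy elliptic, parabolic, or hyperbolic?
Rewriting in standard form: 55.4084d²w/dx² - 6.5d²w/dxdy - 51.436d²w/dy² = 0. Computing B² - 4AC with A = 55.4084, B = -6.5, C = -51.436: discriminant = 11442.1958496 (positive). Answer: hyperbolic.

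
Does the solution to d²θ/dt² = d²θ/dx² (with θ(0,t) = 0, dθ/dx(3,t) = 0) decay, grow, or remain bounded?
θ oscillates (no decay). Energy is conserved; the solution oscillates indefinitely as standing waves.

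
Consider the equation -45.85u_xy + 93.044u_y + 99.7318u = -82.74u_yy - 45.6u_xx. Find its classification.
Rewriting in standard form: 45.6u_xx - 45.85u_xy + 82.74u_yy + 93.044u_y + 99.7318u = 0. Elliptic. (A = 45.6, B = -45.85, C = 82.74 gives B² - 4AC = -12989.5535.)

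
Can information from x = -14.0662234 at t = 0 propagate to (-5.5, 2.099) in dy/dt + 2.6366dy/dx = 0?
No. Only data at x = -11.0342234 affects (-5.5, 2.099). Advection has one-way propagation along characteristics.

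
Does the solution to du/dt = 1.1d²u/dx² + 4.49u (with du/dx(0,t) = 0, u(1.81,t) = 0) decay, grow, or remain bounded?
u grows unboundedly. Reaction dominates diffusion (r=4.49 > κπ²/(4L²)≈0.83); solution grows exponentially.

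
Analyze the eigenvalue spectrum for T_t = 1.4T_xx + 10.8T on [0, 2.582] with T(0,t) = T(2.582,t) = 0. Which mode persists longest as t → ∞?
Eigenvalues: λₙ = 1.4n²π²/2.582² - 10.8.
First three modes:
  n=1: λ₁ = 1.4π²/2.582² - 10.8 ≈ -8.727
  n=2: λ₂ = 5.6π²/2.582² - 10.8 ≈ -2.51
  n=3: λ₃ = 12.6π²/2.582² - 10.8 ≈ 7.853
Since 1.4π²/2.582² ≈ 2.073 < 10.8, λ₁ < 0.
The n=1 mode grows fastest (−λₙ is largest for n=1) → dominates.
Asymptotic: T ~ c₁ sin(πx/2.582) e^{8.727t} (exponential growth at rate −λ₁ ≈ 8.727).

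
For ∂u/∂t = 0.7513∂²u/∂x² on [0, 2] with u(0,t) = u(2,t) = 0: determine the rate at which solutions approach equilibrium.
Eigenvalues: λₙ = 0.7513n²π²/2².
First three modes:
  n=1: λ₁ = 0.7513π²/2² ≈ 1.854
  n=2: λ₂ = 3.0052π²/2² ≈ 7.415 (4× faster decay)
  n=3: λ₃ = 6.7617π²/2² ≈ 16.684 (9× faster decay)
As t → ∞, higher modes decay exponentially faster. The n=1 mode dominates: u ~ c₁ sin(πx/2) e^{-λ₁t}.
Decay rate: λ₁ = 0.7513π²/2² ≈ 1.854.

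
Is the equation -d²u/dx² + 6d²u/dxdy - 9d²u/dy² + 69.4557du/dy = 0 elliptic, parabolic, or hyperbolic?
Computing B² - 4AC with A = -1, B = 6, C = -9: discriminant = 0 (zero). Answer: parabolic.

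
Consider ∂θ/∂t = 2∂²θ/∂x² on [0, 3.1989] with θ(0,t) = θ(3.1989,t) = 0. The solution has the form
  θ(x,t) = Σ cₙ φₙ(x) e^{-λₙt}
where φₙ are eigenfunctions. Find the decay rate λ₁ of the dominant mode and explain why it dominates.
Eigenvalues: λₙ = 2n²π²/3.1989².
First three modes:
  n=1: λ₁ = 2π²/3.1989² ≈ 1.929
  n=2: λ₂ = 8π²/3.1989² ≈ 7.716 (4× faster decay)
  n=3: λ₃ = 18π²/3.1989² ≈ 17.361 (9× faster decay)
As t → ∞, higher modes decay exponentially faster. The n=1 mode dominates: θ ~ c₁ sin(πx/3.1989) e^{-λ₁t}.
Decay rate: λ₁ = 2π²/3.1989² ≈ 1.929.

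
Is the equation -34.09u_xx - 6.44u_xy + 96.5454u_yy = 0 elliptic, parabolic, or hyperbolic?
Computing B² - 4AC with A = -34.09, B = -6.44, C = 96.5454: discriminant = 13206.404344 (positive). Answer: hyperbolic.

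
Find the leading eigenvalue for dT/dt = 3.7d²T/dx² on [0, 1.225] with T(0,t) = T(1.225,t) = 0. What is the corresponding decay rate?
Eigenvalues: λₙ = 3.7n²π²/1.225².
First three modes:
  n=1: λ₁ = 3.7π²/1.225² ≈ 24.335
  n=2: λ₂ = 14.8π²/1.225² ≈ 97.34 (4× faster decay)
  n=3: λ₃ = 33.3π²/1.225² ≈ 219.014 (9× faster decay)
As t → ∞, higher modes decay exponentially faster. The n=1 mode dominates: T ~ c₁ sin(πx/1.225) e^{-λ₁t}.
Decay rate: λ₁ = 3.7π²/1.225² ≈ 24.335.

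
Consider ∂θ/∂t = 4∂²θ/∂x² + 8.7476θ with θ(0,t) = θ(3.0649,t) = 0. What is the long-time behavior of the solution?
As t → ∞, θ grows unboundedly. Reaction dominates diffusion (r=8.7476 > κπ²/L²≈4.2); solution grows exponentially.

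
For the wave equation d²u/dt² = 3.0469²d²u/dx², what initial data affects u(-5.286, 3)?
Domain of dependence: [-14.4267, 3.8547]. Signals travel at speed 3.0469, so data within |x - -5.286| ≤ 3.0469·3 = 9.1407 can reach the point.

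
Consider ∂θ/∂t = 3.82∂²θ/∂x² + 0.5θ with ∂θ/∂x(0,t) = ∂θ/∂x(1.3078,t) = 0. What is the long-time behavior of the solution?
As t → ∞, θ grows unboundedly. With Neumann BCs the constant mode has diffusion eigenvalue 0, so any r > 0 makes it grow like e^(0.5t); solution grows exponentially.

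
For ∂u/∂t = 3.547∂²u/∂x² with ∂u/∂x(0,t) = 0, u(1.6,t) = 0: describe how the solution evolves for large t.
u → 0. Heat escapes through the Dirichlet boundary.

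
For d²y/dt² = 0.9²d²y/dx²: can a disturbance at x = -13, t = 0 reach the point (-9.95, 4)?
Yes. The domain of dependence is [-13.55, -6.35], and -13 ∈ [-13.55, -6.35].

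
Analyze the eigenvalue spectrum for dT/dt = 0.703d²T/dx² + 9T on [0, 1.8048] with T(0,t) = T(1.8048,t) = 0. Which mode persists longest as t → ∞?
Eigenvalues: λₙ = 0.703n²π²/1.8048² - 9.
First three modes:
  n=1: λ₁ = 0.703π²/1.8048² - 9 ≈ -6.87
  n=2: λ₂ = 2.812π²/1.8048² - 9 ≈ -0.48
  n=3: λ₃ = 6.327π²/1.8048² - 9 ≈ 10.171
Since 0.703π²/1.8048² ≈ 2.13 < 9, λ₁ < 0.
The n=1 mode grows fastest (−λₙ is largest for n=1) → dominates.
Asymptotic: T ~ c₁ sin(πx/1.8048) e^{6.87t} (exponential growth at rate −λ₁ ≈ 6.87).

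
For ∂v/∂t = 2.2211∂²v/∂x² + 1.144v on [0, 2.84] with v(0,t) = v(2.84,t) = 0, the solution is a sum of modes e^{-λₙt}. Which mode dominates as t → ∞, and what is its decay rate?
Eigenvalues: λₙ = 2.2211n²π²/2.84² - 1.144.
First three modes:
  n=1: λ₁ = 2.2211π²/2.84² - 1.144 ≈ 1.574
  n=2: λ₂ = 8.8844π²/2.84² - 1.144 ≈ 9.728
  n=3: λ₃ = 19.9899π²/2.84² - 1.144 ≈ 23.317
Since 2.2211π²/2.84² ≈ 2.718 > 1.144, all λₙ > 0.
The n=1 mode decays slowest → dominates as t → ∞.
Asymptotic: v ~ c₁ sin(πx/2.84) e^{-λ₁t} with decay rate λ₁ ≈ 1.574.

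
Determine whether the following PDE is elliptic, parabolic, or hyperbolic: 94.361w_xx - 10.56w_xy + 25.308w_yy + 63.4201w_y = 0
Coefficients: A = 94.361, B = -10.56, C = 25.308. B² - 4AC = -9440.839152, which is negative, so the equation is elliptic.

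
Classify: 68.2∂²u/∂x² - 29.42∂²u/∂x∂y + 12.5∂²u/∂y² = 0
Elliptic (discriminant = -2544.4636).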